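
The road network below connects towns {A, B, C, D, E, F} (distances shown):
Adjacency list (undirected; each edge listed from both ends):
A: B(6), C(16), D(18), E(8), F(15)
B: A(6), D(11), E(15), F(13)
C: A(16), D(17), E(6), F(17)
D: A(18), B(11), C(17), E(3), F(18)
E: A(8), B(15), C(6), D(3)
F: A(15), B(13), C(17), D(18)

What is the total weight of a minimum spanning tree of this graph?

Sort edges by weight, then run Kruskal:
D-E (3): add — endpoints in different components.
A-B (6): add — endpoints in different components.
C-E (6): add — endpoints in different components.
A-E (8): add — endpoints in different components.
B-D (11): skip — B and D already connected.
B-F (13): add — endpoints in different components.
MST edges: D-E, A-B, C-E, A-E, B-F; total weight 3+6+6+8+13 = 36.

36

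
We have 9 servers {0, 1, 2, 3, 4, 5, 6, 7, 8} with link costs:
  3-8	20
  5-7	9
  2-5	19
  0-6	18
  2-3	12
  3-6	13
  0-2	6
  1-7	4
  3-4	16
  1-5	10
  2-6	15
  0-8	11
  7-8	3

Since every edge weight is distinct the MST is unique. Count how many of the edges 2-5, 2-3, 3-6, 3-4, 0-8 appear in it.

Kruskal's algorithm — process edges by increasing weight (ties by edge label):
7-8 (3): add — endpoints in different components.
1-7 (4): add — endpoints in different components.
0-2 (6): add — endpoints in different components.
5-7 (9): add — endpoints in different components.
1-5 (10): skip — 1 and 5 already connected.
0-8 (11): add — endpoints in different components.
2-3 (12): add — endpoints in different components.
3-6 (13): add — endpoints in different components.
2-6 (15): skip — 2 and 6 already connected.
3-4 (16): add — endpoints in different components.
MST edge set: {7-8, 1-7, 0-2, 5-7, 0-8, 2-3, 3-6, 3-4}.
Of the listed edges, {2-3, 3-6, 3-4, 0-8} are in the MST → 4.

4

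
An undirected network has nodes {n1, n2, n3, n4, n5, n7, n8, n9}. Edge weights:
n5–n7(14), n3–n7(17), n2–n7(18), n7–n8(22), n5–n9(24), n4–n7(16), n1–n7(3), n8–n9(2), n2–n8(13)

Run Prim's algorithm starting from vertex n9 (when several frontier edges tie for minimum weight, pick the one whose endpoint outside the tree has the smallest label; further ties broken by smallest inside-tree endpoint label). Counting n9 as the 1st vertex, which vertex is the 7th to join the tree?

Grow the tree from n9 using Prim:
Step 1: frontier [n8–n9 2, n5–n9 24] → take n8–n9 (2); add n8.
Step 2: frontier [n2–n8 13, n7–n8 22, n5–n9 24] → take n2–n8 (13); add n2.
Step 3: frontier [n2–n7 18, n7–n8 22, n5–n9 24] → take n2–n7 (18); add n7.
Step 4: frontier [n1–n7 3, n5–n7 14, n4–n7 16, n3–n7 17, n5–n9 24] → take n1–n7 (3); add n1.
Step 5: frontier [n5–n7 14, n4–n7 16, n3–n7 17, n5–n9 24] → take n5–n7 (14); add n5.
Step 6: frontier [n4–n7 16, n3–n7 17] → take n4–n7 (16); add n4.
Step 7: frontier [n3–n7 17] → take n3–n7 (17); add n3.
Vertex order: n9, n8, n2, n7, n1, n5, n4, n3. The 7th vertex is n4.

n4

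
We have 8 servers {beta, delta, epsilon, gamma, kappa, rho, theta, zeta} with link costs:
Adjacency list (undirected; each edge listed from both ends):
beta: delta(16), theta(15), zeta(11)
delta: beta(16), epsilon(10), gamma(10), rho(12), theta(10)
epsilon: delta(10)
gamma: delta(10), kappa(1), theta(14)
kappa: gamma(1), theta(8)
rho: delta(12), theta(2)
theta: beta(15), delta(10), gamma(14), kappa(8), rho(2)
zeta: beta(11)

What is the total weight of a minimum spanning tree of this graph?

Prim's algorithm from kappa:
Step 1: cheapest edge leaving the tree is gamma–kappa (1); add gamma.
Step 2: cheapest edge leaving the tree is kappa–theta (8); add theta.
Step 3: cheapest edge leaving the tree is rho–theta (2); add rho.
Step 4: cheapest edge leaving the tree is delta–gamma (10); add delta.
Step 5: cheapest edge leaving the tree is delta–epsilon (10); add epsilon.
Step 6: cheapest edge leaving the tree is beta–theta (15); add beta.
Step 7: cheapest edge leaving the tree is beta–zeta (11); add zeta.
MST edges: gamma–kappa, kappa–theta, rho–theta, delta–gamma, delta–epsilon, beta–theta, beta–zeta; total weight 1+8+2+10+10+15+11 = 57.

57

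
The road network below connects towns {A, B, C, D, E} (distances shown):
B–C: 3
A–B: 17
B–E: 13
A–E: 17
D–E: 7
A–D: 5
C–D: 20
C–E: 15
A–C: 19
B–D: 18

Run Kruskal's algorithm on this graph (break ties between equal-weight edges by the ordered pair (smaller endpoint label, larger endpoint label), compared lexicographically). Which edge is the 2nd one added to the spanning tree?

A-D

Sort edges by weight, then run Kruskal:
B–C (3): add. Components now {A} {B,C} {D} {E}
A–D (5): add. Components now {A,D} {B,C} {E}
D–E (7): add. Components now {A,D,E} {B,C}
B–E (13): add. Components now {A,B,C,D,E}
The 2nd edge added is A–D.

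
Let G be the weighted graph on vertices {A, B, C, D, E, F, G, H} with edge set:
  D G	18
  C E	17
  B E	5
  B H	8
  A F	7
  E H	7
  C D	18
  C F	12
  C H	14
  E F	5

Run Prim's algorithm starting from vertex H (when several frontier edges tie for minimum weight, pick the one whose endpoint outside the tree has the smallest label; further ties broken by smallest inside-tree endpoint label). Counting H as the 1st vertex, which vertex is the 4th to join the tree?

Grow the tree from H using Prim:
Step 1: frontier [E H 7, B H 8, C H 14] → take E H (7); add E.
Step 2: frontier [B E 5, E F 5, C E 17, B H 8, C H 14] → take B E (5); add B.
Step 3: frontier [E F 5, C E 17, C H 14] → take E F (5); add F.
Step 4: frontier [C E 17, A F 7, C F 12, C H 14] → take A F (7); add A.
Step 5: frontier [C E 17, C F 12, C H 14] → take C F (12); add C.
Step 6: frontier [C D 18] → take C D (18); add D.
Step 7: frontier [D G 18] → take D G (18); add G.
Vertex order: H, E, B, F, A, C, D, G. The 4th vertex is F.

F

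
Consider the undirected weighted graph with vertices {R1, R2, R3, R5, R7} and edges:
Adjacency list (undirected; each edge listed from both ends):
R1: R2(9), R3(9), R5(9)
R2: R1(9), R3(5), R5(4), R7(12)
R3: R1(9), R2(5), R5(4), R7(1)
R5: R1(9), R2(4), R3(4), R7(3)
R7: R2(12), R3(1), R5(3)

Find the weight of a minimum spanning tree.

17

Sort edges by weight, then run Kruskal:
R3 R7 (1): add. Components now {R3,R7} {R5} {R1} {R2}
R5 R7 (3): add. Components now {R3,R5,R7} {R1} {R2}
R2 R5 (4): add. Components now {R2,R3,R5,R7} {R1}
R3 R5 (4): skip — R5 and R3 already connected.
R2 R3 (5): skip — R2 and R3 already connected.
R1 R2 (9): add. Components now {R1,R2,R3,R5,R7}
MST edges: R3 R7, R5 R7, R2 R5, R1 R2; total weight 1+3+4+9 = 17.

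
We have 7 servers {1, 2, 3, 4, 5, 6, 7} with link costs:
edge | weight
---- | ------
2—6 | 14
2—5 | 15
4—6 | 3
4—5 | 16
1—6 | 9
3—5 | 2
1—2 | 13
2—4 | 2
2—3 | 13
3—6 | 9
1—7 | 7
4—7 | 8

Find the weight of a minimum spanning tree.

Sort edges by weight, then run Kruskal:
2—4 (2): add — endpoints in different components.
3—5 (2): add — endpoints in different components.
4—6 (3): add — endpoints in different components.
1—7 (7): add — endpoints in different components.
4—7 (8): add — endpoints in different components.
1—6 (9): skip — 1 and 6 already connected.
3—6 (9): add — endpoints in different components.
MST edges: 2—4, 3—5, 4—6, 1—7, 4—7, 3—6; total weight 2+2+3+7+8+9 = 31.

31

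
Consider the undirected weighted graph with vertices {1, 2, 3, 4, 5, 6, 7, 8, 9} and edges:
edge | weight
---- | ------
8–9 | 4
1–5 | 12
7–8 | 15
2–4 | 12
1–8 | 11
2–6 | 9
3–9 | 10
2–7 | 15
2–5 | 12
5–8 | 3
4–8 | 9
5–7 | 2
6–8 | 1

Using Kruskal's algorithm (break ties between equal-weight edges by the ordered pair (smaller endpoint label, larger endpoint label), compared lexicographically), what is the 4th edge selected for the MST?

8-9

Sort edges by weight, then run Kruskal:
6–8 (1): add — endpoints in different components.
5–7 (2): add — endpoints in different components.
5–8 (3): add — endpoints in different components.
8–9 (4): add — endpoints in different components.
2–6 (9): add — endpoints in different components.
4–8 (9): add — endpoints in different components.
3–9 (10): add — endpoints in different components.
1–8 (11): add — endpoints in different components.
The 4th edge added is 8–9.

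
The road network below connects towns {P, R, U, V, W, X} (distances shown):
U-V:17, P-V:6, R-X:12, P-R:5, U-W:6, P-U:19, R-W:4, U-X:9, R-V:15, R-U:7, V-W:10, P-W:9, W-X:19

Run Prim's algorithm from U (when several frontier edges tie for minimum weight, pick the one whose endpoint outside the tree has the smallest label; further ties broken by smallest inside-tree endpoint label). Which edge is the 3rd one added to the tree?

Prim's algorithm from U:
Step 1: frontier [U-W 6, R-U 7, U-X 9, U-V 17, P-U 19] → take U-W (6); add W.
Step 2: frontier [R-U 7, U-X 9, U-V 17, P-U 19, R-W 4, P-W 9, V-W 10, W-X 19] → take R-W (4); add R.
Step 3: frontier [P-R 5, R-X 12, R-V 15, U-X 9, U-V 17, P-U 19, P-W 9, V-W 10, W-X 19] → take P-R (5); add P.
Step 4: frontier [P-V 6, R-X 12, R-V 15, U-X 9, U-V 17, V-W 10, W-X 19] → take P-V (6); add V.
Step 5: frontier [R-X 12, U-X 9, W-X 19] → take U-X (9); add X.
The 3rd edge added is P-R.

P-R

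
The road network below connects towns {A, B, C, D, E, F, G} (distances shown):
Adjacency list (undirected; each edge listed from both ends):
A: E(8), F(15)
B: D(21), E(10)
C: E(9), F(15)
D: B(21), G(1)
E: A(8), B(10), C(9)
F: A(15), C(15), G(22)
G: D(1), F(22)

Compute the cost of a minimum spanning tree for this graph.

64

Grow the tree from G using Prim:
Step 1: frontier [D G 1, F G 22] → take D G (1); add D.
Step 2: frontier [B D 21, F G 22] → take B D (21); add B.
Step 3: frontier [B E 10, F G 22] → take B E (10); add E.
Step 4: frontier [A E 8, C E 9, F G 22] → take A E (8); add A.
Step 5: frontier [A F 15, C E 9, F G 22] → take C E (9); add C.
Step 6: frontier [A F 15, C F 15, F G 22] → take A F (15); add F.
MST edges: D G, B D, B E, A E, C E, A F; total weight 1+21+10+8+9+15 = 64.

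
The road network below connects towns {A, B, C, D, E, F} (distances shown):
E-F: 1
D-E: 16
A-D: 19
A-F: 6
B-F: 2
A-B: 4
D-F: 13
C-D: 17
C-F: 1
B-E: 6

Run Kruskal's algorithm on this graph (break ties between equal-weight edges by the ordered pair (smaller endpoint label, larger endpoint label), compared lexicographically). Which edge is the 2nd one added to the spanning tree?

E-F

Kruskal's algorithm — process edges by increasing weight (ties by edge label):
C-F (1): add. Components now {A} {B} {C,F} {D} {E}
E-F (1): add. Components now {A} {B} {C,E,F} {D}
B-F (2): add. Components now {A} {B,C,E,F} {D}
A-B (4): add. Components now {A,B,C,E,F} {D}
A-F (6): skip — A and F already connected.
B-E (6): skip — B and E already connected.
D-F (13): add. Components now {A,B,C,D,E,F}
The 2nd edge added is E-F.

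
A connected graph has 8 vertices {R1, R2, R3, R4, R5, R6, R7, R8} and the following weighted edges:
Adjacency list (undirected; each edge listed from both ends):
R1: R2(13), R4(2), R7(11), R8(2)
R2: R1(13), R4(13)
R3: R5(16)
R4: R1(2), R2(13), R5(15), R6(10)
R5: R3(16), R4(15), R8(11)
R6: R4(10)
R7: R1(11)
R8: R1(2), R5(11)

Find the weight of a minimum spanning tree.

Prim's algorithm from R4:
Step 1: cheapest edge leaving the tree is R1–R4 (2); add R1.
Step 2: cheapest edge leaving the tree is R1–R8 (2); add R8.
Step 3: cheapest edge leaving the tree is R4–R6 (10); add R6.
Step 4: cheapest edge leaving the tree is R5–R8 (11); add R5.
Step 5: cheapest edge leaving the tree is R1–R7 (11); add R7.
Step 6: cheapest edge leaving the tree is R1–R2 (13); add R2.
Step 7: cheapest edge leaving the tree is R3–R5 (16); add R3.
MST edges: R1–R4, R1–R8, R4–R6, R5–R8, R1–R7, R1–R2, R3–R5; total weight 2+2+10+11+11+13+16 = 65.

65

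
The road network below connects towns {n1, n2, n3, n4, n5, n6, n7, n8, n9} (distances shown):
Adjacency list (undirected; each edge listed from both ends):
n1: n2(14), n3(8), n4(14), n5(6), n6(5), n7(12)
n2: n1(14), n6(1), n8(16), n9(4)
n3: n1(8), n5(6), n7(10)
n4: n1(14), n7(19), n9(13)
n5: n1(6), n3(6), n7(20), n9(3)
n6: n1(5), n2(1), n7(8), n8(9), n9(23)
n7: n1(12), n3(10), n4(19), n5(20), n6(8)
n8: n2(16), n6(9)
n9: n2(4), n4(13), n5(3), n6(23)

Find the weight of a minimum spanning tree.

49

Kruskal's algorithm — process edges by increasing weight (ties by edge label):
n2—n6 (1): add — endpoints in different components.
n5—n9 (3): add — endpoints in different components.
n2—n9 (4): add — endpoints in different components.
n1—n6 (5): add — endpoints in different components.
n1—n5 (6): skip — n1 and n5 already connected.
n3—n5 (6): add — endpoints in different components.
n1—n3 (8): skip — n1 and n3 already connected.
n6—n7 (8): add — endpoints in different components.
n6—n8 (9): add — endpoints in different components.
n3—n7 (10): skip — n7 and n3 already connected.
n1—n7 (12): skip — n7 and n1 already connected.
n4—n9 (13): add — endpoints in different components.
MST edges: n2—n6, n5—n9, n2—n9, n1—n6, n3—n5, n6—n7, n6—n8, n4—n9; total weight 1+3+4+5+6+8+9+13 = 49.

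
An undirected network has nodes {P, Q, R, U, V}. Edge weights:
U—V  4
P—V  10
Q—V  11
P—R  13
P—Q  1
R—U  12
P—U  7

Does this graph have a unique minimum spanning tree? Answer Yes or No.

Kruskal's algorithm — process edges by increasing weight (ties by edge label):
P—Q (1): add — endpoints in different components.
U—V (4): add — endpoints in different components.
P—U (7): add — endpoints in different components.
P—V (10): skip — P and V already connected.
Q—V (11): skip — Q and V already connected.
R—U (12): add — endpoints in different components.
Every non-tree edge has weight strictly greater than the heaviest edge on the tree path between its endpoints, so the MST is unique.

Yes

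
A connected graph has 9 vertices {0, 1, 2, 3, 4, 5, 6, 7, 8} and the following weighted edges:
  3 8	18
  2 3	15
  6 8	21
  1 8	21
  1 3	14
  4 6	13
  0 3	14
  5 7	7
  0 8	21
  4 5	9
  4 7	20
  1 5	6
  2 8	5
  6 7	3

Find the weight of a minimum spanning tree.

73

Prim's algorithm from 1:
Step 1: frontier [1 5 6, 1 3 14, 1 8 21] → take 1 5 (6); add 5.
Step 2: frontier [1 3 14, 1 8 21, 5 7 7, 4 5 9] → take 5 7 (7); add 7.
Step 3: frontier [1 3 14, 1 8 21, 4 5 9, 6 7 3, 4 7 20] → take 6 7 (3); add 6.
Step 4: frontier [1 3 14, 1 8 21, 4 5 9, 4 6 13, 6 8 21, 4 7 20] → take 4 5 (9); add 4.
Step 5: frontier [1 3 14, 1 8 21, 6 8 21] → take 1 3 (14); add 3.
Step 6: frontier [1 8 21, 0 3 14, 2 3 15, 3 8 18, 6 8 21] → take 0 3 (14); add 0.
Step 7: frontier [0 8 21, 1 8 21, 2 3 15, 3 8 18, 6 8 21] → take 2 3 (15); add 2.
Step 8: frontier [0 8 21, 1 8 21, 2 8 5, 3 8 18, 6 8 21] → take 2 8 (5); add 8.
MST edges: 1 5, 5 7, 6 7, 4 5, 1 3, 0 3, 2 3, 2 8; total weight 6+7+3+9+14+14+15+5 = 73.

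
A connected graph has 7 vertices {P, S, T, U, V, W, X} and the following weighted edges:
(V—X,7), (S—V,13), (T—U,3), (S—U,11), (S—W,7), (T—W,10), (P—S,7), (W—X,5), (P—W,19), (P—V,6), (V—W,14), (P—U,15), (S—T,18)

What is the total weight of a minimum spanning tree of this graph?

38

Prim's algorithm from V:
Step 1: cheapest edge leaving the tree is P—V (6); add P.
Step 2: cheapest edge leaving the tree is P—S (7); add S.
Step 3: cheapest edge leaving the tree is S—W (7); add W.
Step 4: cheapest edge leaving the tree is W—X (5); add X.
Step 5: cheapest edge leaving the tree is T—W (10); add T.
Step 6: cheapest edge leaving the tree is T—U (3); add U.
MST edges: P—V, P—S, S—W, W—X, T—W, T—U; total weight 6+7+7+5+10+3 = 38.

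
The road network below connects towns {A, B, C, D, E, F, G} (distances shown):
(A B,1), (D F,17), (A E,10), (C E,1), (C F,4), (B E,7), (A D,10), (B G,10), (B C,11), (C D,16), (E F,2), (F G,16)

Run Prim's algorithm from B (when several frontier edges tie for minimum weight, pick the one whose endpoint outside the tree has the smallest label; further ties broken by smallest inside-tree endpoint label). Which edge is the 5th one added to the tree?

Prim's algorithm from B:
Step 1: cheapest edge leaving the tree is A B (1); add A.
Step 2: cheapest edge leaving the tree is B E (7); add E.
Step 3: cheapest edge leaving the tree is C E (1); add C.
Step 4: cheapest edge leaving the tree is E F (2); add F.
Step 5: cheapest edge leaving the tree is A D (10); add D.
Step 6: cheapest edge leaving the tree is B G (10); add G.
The 5th edge added is A D.

A-D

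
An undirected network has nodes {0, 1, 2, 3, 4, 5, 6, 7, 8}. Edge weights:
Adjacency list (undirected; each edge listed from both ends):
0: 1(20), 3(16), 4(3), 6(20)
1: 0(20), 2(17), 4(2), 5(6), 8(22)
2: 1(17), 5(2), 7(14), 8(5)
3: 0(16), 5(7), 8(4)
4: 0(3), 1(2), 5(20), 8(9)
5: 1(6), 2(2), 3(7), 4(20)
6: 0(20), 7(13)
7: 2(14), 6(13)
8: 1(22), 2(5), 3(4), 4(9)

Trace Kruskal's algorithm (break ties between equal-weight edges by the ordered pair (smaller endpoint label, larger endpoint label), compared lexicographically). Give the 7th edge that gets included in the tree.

6-7

Kruskal: consider edges lightest-first.
1—4 (2): add — endpoints in different components.
2—5 (2): add — endpoints in different components.
0—4 (3): add — endpoints in different components.
3—8 (4): add — endpoints in different components.
2—8 (5): add — endpoints in different components.
1—5 (6): add — endpoints in different components.
3—5 (7): skip — 3 and 5 already connected.
4—8 (9): skip — 4 and 8 already connected.
6—7 (13): add — endpoints in different components.
2—7 (14): add — endpoints in different components.
The 7th edge added is 6—7.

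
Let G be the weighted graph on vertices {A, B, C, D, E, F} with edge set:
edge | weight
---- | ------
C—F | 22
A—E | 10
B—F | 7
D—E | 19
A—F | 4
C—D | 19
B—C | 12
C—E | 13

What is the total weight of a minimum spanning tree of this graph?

52

Sort edges by weight, then run Kruskal:
A—F (4): add. Components now {A,F} {B} {C} {D} {E}
B—F (7): add. Components now {A,B,F} {C} {D} {E}
A—E (10): add. Components now {A,B,E,F} {C} {D}
B—C (12): add. Components now {A,B,C,E,F} {D}
C—E (13): skip — C and E already connected.
C—D (19): add. Components now {A,B,C,D,E,F}
MST edges: A—F, B—F, A—E, B—C, C—D; total weight 4+7+10+12+19 = 52.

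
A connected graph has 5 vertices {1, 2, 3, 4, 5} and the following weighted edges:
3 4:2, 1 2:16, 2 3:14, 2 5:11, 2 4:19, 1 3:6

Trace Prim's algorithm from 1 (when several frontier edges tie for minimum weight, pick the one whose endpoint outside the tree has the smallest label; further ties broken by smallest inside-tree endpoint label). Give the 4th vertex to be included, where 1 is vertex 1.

Grow the tree from 1 using Prim:
Step 1: frontier [1 3 6, 1 2 16] → take 1 3 (6); add 3.
Step 2: frontier [1 2 16, 3 4 2, 2 3 14] → take 3 4 (2); add 4.
Step 3: frontier [1 2 16, 2 3 14, 2 4 19] → take 2 3 (14); add 2.
Step 4: frontier [2 5 11] → take 2 5 (11); add 5.
Vertex order: 1, 3, 4, 2, 5. The 4th vertex is 2.

2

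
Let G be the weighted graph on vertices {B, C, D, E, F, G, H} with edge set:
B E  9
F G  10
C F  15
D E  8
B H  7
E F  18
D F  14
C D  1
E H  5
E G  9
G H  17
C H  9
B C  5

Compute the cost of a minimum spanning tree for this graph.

37

Sort edges by weight, then run Kruskal:
C D (1): add. Components now {B} {C,D} {E} {F} {G} {H}
B C (5): add. Components now {B,C,D} {E} {F} {G} {H}
E H (5): add. Components now {B,C,D} {E,H} {F} {G}
B H (7): add. Components now {B,C,D,E,H} {F} {G}
D E (8): skip — D and E already connected.
B E (9): skip — B and E already connected.
C H (9): skip — C and H already connected.
E G (9): add. Components now {B,C,D,E,G,H} {F}
F G (10): add. Components now {B,C,D,E,F,G,H}
MST edges: C D, B C, E H, B H, E G, F G; total weight 1+5+5+7+9+10 = 37.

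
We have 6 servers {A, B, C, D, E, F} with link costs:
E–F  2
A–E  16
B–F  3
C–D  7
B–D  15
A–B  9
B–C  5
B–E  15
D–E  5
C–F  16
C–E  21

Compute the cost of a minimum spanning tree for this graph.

Grow the tree from C using Prim:
Step 1: frontier [B–C 5, C–D 7, C–F 16, C–E 21] → take B–C (5); add B.
Step 2: frontier [B–F 3, A–B 9, B–D 15, B–E 15, C–D 7, C–F 16, C–E 21] → take B–F (3); add F.
Step 3: frontier [A–B 9, B–D 15, B–E 15, C–D 7, C–E 21, E–F 2] → take E–F (2); add E.
Step 4: frontier [A–B 9, B–D 15, C–D 7, D–E 5, A–E 16] → take D–E (5); add D.
Step 5: frontier [A–B 9, A–E 16] → take A–B (9); add A.
MST edges: B–C, B–F, E–F, D–E, A–B; total weight 5+3+2+5+9 = 24.

24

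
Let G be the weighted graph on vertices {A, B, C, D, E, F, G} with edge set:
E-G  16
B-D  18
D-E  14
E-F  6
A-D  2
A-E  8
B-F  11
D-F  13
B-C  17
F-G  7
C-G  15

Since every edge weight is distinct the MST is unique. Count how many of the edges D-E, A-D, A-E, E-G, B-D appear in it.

Kruskal's algorithm — process edges by increasing weight (ties by edge label):
A-D (2): add. Components now {A,D} {B} {C} {E} {F} {G}
E-F (6): add. Components now {A,D} {B} {C} {E,F} {G}
F-G (7): add. Components now {A,D} {B} {C} {E,F,G}
A-E (8): add. Components now {A,D,E,F,G} {B} {C}
B-F (11): add. Components now {A,B,D,E,F,G} {C}
D-F (13): skip — D and F already connected.
D-E (14): skip — D and E already connected.
C-G (15): add. Components now {A,B,C,D,E,F,G}
MST edge set: {A-D, E-F, F-G, A-E, B-F, C-G}.
Of the listed edges, {A-D, A-E} are in the MST → 2.

2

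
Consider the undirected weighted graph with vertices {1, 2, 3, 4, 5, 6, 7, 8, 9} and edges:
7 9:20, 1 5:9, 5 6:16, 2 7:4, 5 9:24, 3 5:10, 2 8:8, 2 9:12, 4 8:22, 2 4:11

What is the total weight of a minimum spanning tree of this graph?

94

Kruskal: consider edges lightest-first.
2 7 (4): add — endpoints in different components.
2 8 (8): add — endpoints in different components.
1 5 (9): add — endpoints in different components.
3 5 (10): add — endpoints in different components.
2 4 (11): add — endpoints in different components.
2 9 (12): add — endpoints in different components.
5 6 (16): add — endpoints in different components.
7 9 (20): skip — 7 and 9 already connected.
4 8 (22): skip — 4 and 8 already connected.
5 9 (24): add — endpoints in different components.
MST edges: 2 7, 2 8, 1 5, 3 5, 2 4, 2 9, 5 6, 5 9; total weight 4+8+9+10+11+12+16+24 = 94.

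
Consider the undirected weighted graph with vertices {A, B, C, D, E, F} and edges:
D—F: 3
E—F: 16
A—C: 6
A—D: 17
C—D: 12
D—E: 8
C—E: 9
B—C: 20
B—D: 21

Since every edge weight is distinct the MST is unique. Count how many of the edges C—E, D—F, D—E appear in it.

Sort edges by weight, then run Kruskal:
D—F (3): add — endpoints in different components.
A—C (6): add — endpoints in different components.
D—E (8): add — endpoints in different components.
C—E (9): add — endpoints in different components.
C—D (12): skip — C and D already connected.
E—F (16): skip — E and F already connected.
A—D (17): skip — A and D already connected.
B—C (20): add — endpoints in different components.
MST edge set: {D—F, A—C, D—E, C—E, B—C}.
Of the listed edges, {C—E, D—F, D—E} are in the MST → 3.

3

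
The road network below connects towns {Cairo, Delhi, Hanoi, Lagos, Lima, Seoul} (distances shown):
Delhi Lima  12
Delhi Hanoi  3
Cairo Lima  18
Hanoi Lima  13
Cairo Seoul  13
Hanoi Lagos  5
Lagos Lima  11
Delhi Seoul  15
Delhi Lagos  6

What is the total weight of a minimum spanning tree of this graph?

47

Grow the tree from Delhi using Prim:
Step 1: frontier [Delhi Hanoi 3, Delhi Lagos 6, Delhi Lima 12, Delhi Seoul 15] → take Delhi Hanoi (3); add Hanoi.
Step 2: frontier [Delhi Lagos 6, Delhi Lima 12, Delhi Seoul 15, Hanoi Lagos 5, Hanoi Lima 13] → take Hanoi Lagos (5); add Lagos.
Step 3: frontier [Delhi Lima 12, Delhi Seoul 15, Hanoi Lima 13, Lagos Lima 11] → take Lagos Lima (11); add Lima.
Step 4: frontier [Delhi Seoul 15, Cairo Lima 18] → take Delhi Seoul (15); add Seoul.
Step 5: frontier [Cairo Lima 18, Cairo Seoul 13] → take Cairo Seoul (13); add Cairo.
MST edges: Delhi Hanoi, Hanoi Lagos, Lagos Lima, Delhi Seoul, Cairo Seoul; total weight 3+5+11+15+13 = 47.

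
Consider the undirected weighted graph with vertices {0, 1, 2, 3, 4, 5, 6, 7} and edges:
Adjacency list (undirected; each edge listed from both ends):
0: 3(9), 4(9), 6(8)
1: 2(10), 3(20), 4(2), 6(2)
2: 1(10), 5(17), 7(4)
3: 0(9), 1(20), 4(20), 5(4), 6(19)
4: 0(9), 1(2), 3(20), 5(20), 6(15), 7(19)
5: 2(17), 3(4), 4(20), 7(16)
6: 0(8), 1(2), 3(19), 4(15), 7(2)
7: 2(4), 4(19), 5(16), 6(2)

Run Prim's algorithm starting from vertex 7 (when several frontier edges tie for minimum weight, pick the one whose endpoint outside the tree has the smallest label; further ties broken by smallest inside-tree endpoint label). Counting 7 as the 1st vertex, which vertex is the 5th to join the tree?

Prim's algorithm from 7:
Step 1: cheapest edge leaving the tree is 6-7 (2); add 6.
Step 2: cheapest edge leaving the tree is 1-6 (2); add 1.
Step 3: cheapest edge leaving the tree is 1-4 (2); add 4.
Step 4: cheapest edge leaving the tree is 2-7 (4); add 2.
Step 5: cheapest edge leaving the tree is 0-6 (8); add 0.
Step 6: cheapest edge leaving the tree is 0-3 (9); add 3.
Step 7: cheapest edge leaving the tree is 3-5 (4); add 5.
Vertex order: 7, 6, 1, 4, 2, 0, 3, 5. The 5th vertex is 2.

2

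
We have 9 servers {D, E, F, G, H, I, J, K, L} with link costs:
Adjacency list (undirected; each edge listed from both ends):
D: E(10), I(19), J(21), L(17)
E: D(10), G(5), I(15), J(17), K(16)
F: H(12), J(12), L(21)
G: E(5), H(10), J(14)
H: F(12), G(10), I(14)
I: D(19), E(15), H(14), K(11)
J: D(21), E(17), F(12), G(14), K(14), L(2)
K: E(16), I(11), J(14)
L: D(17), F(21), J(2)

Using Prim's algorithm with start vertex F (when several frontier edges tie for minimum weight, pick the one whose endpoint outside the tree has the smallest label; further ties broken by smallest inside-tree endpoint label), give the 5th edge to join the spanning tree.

F-J

Grow the tree from F using Prim:
Step 1: cheapest edge leaving the tree is F-H (12); add H.
Step 2: cheapest edge leaving the tree is G-H (10); add G.
Step 3: cheapest edge leaving the tree is E-G (5); add E.
Step 4: cheapest edge leaving the tree is D-E (10); add D.
Step 5: cheapest edge leaving the tree is F-J (12); add J.
Step 6: cheapest edge leaving the tree is J-L (2); add L.
Step 7: cheapest edge leaving the tree is H-I (14); add I.
Step 8: cheapest edge leaving the tree is I-K (11); add K.
The 5th edge added is F-J.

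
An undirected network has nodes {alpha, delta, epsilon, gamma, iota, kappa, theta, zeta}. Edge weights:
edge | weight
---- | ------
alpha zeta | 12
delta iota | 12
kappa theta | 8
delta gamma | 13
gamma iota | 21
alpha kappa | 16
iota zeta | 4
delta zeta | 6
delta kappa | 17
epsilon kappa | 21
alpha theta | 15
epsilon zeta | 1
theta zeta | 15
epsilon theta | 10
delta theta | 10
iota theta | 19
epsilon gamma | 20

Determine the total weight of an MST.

54

Kruskal: consider edges lightest-first.
epsilon zeta (1): add — endpoints in different components.
iota zeta (4): add — endpoints in different components.
delta zeta (6): add — endpoints in different components.
kappa theta (8): add — endpoints in different components.
delta theta (10): add — endpoints in different components.
epsilon theta (10): skip — epsilon and theta already connected.
alpha zeta (12): add — endpoints in different components.
delta iota (12): skip — delta and iota already connected.
delta gamma (13): add — endpoints in different components.
MST edges: epsilon zeta, iota zeta, delta zeta, kappa theta, delta theta, alpha zeta, delta gamma; total weight 1+4+6+8+10+12+13 = 54.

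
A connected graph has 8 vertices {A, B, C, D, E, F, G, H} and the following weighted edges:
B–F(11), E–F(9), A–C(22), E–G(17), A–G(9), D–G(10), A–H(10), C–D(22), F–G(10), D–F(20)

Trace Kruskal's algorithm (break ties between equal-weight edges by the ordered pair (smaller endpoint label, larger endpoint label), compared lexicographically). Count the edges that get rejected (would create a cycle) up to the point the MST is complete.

2

Sort edges by weight, then run Kruskal:
A–G (9): add — endpoints in different components.
E–F (9): add — endpoints in different components.
A–H (10): add — endpoints in different components.
D–G (10): add — endpoints in different components.
F–G (10): add — endpoints in different components.
B–F (11): add — endpoints in different components.
E–G (17): skip — E and G already connected.
D–F (20): skip — D and F already connected.
A–C (22): add — endpoints in different components.
Edges rejected before the tree was complete: 2.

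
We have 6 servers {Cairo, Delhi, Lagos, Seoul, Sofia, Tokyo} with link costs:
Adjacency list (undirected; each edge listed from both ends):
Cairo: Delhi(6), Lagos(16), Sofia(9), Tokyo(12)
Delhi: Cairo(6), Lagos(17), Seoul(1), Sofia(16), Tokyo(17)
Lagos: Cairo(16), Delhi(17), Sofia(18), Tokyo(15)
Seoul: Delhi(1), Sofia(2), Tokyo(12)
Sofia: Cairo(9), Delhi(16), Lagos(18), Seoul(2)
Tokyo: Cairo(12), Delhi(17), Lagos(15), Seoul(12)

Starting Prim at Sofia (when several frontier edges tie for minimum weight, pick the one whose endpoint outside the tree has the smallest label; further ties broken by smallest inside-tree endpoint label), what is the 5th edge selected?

Prim's algorithm from Sofia:
Step 1: frontier [Seoul—Sofia 2, Cairo—Sofia 9, Delhi—Sofia 16, Lagos—Sofia 18] → take Seoul—Sofia (2); add Seoul.
Step 2: frontier [Delhi—Seoul 1, Seoul—Tokyo 12, Cairo—Sofia 9, Delhi—Sofia 16, Lagos—Sofia 18] → take Delhi—Seoul (1); add Delhi.
Step 3: frontier [Cairo—Delhi 6, Delhi—Lagos 17, Delhi—Tokyo 17, Seoul—Tokyo 12, Cairo—Sofia 9, Lagos—Sofia 18] → take Cairo—Delhi (6); add Cairo.
Step 4: frontier [Cairo—Tokyo 12, Cairo—Lagos 16, Delhi—Lagos 17, Delhi—Tokyo 17, Seoul—Tokyo 12, Lagos—Sofia 18] → take Cairo—Tokyo (12); add Tokyo.
Step 5: frontier [Cairo—Lagos 16, Delhi—Lagos 17, Lagos—Sofia 18, Lagos—Tokyo 15] → take Lagos—Tokyo (15); add Lagos.
The 5th edge added is Lagos—Tokyo.

Lagos-Tokyo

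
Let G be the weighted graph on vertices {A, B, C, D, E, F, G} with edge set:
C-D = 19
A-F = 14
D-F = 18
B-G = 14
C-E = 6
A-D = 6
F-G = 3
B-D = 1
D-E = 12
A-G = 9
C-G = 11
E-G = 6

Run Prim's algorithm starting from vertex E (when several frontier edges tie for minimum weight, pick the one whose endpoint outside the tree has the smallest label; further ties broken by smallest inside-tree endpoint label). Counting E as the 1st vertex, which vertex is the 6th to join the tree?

Prim's algorithm from E:
Step 1: cheapest edge leaving the tree is C-E (6); add C.
Step 2: cheapest edge leaving the tree is E-G (6); add G.
Step 3: cheapest edge leaving the tree is F-G (3); add F.
Step 4: cheapest edge leaving the tree is A-G (9); add A.
Step 5: cheapest edge leaving the tree is A-D (6); add D.
Step 6: cheapest edge leaving the tree is B-D (1); add B.
Vertex order: E, C, G, F, A, D, B. The 6th vertex is D.

D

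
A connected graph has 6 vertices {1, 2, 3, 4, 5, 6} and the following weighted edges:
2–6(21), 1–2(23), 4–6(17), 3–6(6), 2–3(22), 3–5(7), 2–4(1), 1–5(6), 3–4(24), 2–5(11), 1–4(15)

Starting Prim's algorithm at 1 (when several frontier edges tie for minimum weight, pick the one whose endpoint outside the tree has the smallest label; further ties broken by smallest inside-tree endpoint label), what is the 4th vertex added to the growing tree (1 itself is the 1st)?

6

Prim, starting at 1.
Step 1: frontier [1–5 6, 1–4 15, 1–2 23] → take 1–5 (6); add 5.
Step 2: frontier [1–4 15, 1–2 23, 3–5 7, 2–5 11] → take 3–5 (7); add 3.
Step 3: frontier [1–4 15, 1–2 23, 3–6 6, 2–3 22, 3–4 24, 2–5 11] → take 3–6 (6); add 6.
Step 4: frontier [1–4 15, 1–2 23, 2–3 22, 3–4 24, 2–5 11, 4–6 17, 2–6 21] → take 2–5 (11); add 2.
Step 5: frontier [1–4 15, 2–4 1, 3–4 24, 4–6 17] → take 2–4 (1); add 4.
Vertex order: 1, 5, 3, 6, 2, 4. The 4th vertex is 6.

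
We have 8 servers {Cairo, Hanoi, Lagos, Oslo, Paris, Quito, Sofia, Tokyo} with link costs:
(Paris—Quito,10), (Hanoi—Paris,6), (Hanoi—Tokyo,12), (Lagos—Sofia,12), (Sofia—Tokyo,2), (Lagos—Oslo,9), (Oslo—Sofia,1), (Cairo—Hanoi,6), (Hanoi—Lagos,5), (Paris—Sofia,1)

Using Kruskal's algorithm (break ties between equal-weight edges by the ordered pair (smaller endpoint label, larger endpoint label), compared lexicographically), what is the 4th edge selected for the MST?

Kruskal's algorithm — process edges by increasing weight (ties by edge label):
Oslo—Sofia (1): add — endpoints in different components.
Paris—Sofia (1): add — endpoints in different components.
Sofia—Tokyo (2): add — endpoints in different components.
Hanoi—Lagos (5): add — endpoints in different components.
Cairo—Hanoi (6): add — endpoints in different components.
Hanoi—Paris (6): add — endpoints in different components.
Lagos—Oslo (9): skip — Lagos and Oslo already connected.
Paris—Quito (10): add — endpoints in different components.
The 4th edge added is Hanoi—Lagos.

Hanoi-Lagos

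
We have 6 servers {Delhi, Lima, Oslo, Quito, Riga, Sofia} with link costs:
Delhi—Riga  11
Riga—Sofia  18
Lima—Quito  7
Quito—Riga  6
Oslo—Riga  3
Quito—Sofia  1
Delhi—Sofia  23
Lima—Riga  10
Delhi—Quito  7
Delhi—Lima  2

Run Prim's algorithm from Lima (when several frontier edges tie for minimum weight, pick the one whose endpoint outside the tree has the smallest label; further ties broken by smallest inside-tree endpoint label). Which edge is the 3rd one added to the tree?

Prim, starting at Lima.
Step 1: frontier [Delhi—Lima 2, Lima—Quito 7, Lima—Riga 10] → take Delhi—Lima (2); add Delhi.
Step 2: frontier [Delhi—Quito 7, Delhi—Riga 11, Delhi—Sofia 23, Lima—Quito 7, Lima—Riga 10] → take Delhi—Quito (7); add Quito.
Step 3: frontier [Delhi—Riga 11, Delhi—Sofia 23, Lima—Riga 10, Quito—Sofia 1, Quito—Riga 6] → take Quito—Sofia (1); add Sofia.
Step 4: frontier [Delhi—Riga 11, Lima—Riga 10, Quito—Riga 6, Riga—Sofia 18] → take Quito—Riga (6); add Riga.
Step 5: frontier [Oslo—Riga 3] → take Oslo—Riga (3); add Oslo.
The 3rd edge added is Quito—Sofia.

Quito-Sofia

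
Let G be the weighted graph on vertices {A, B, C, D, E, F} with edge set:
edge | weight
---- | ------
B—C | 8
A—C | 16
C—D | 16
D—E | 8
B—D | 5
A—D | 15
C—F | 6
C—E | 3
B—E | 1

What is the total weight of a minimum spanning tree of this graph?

Kruskal's algorithm — process edges by increasing weight (ties by edge label):
B—E (1): add. Components now {A} {B,E} {C} {D} {F}
C—E (3): add. Components now {A} {B,C,E} {D} {F}
B—D (5): add. Components now {A} {B,C,D,E} {F}
C—F (6): add. Components now {A} {B,C,D,E,F}
B—C (8): skip — B and C already connected.
D—E (8): skip — D and E already connected.
A—D (15): add. Components now {A,B,C,D,E,F}
MST edges: B—E, C—E, B—D, C—F, A—D; total weight 1+3+5+6+15 = 30.

30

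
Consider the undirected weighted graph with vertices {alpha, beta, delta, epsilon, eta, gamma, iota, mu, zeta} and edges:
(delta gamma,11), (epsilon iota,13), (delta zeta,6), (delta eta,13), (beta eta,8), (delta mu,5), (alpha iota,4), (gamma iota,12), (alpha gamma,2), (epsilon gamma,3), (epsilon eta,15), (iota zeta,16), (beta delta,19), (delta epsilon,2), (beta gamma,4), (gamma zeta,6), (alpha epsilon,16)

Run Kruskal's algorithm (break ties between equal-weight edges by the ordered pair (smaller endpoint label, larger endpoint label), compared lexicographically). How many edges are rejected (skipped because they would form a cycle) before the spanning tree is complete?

1

Kruskal's algorithm — process edges by increasing weight (ties by edge label):
alpha gamma (2): add — endpoints in different components.
delta epsilon (2): add — endpoints in different components.
epsilon gamma (3): add — endpoints in different components.
alpha iota (4): add — endpoints in different components.
beta gamma (4): add — endpoints in different components.
delta mu (5): add — endpoints in different components.
delta zeta (6): add — endpoints in different components.
gamma zeta (6): skip — gamma and zeta already connected.
beta eta (8): add — endpoints in different components.
Edges rejected before the tree was complete: 1.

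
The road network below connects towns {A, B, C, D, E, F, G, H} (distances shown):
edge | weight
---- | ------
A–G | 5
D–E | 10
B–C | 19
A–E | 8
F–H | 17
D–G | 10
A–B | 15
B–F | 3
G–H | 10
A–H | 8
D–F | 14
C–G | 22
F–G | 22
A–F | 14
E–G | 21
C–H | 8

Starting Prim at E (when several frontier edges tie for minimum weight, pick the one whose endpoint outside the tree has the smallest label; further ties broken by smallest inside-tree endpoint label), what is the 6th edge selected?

Grow the tree from E using Prim:
Step 1: cheapest edge leaving the tree is A–E (8); add A.
Step 2: cheapest edge leaving the tree is A–G (5); add G.
Step 3: cheapest edge leaving the tree is A–H (8); add H.
Step 4: cheapest edge leaving the tree is C–H (8); add C.
Step 5: cheapest edge leaving the tree is D–E (10); add D.
Step 6: cheapest edge leaving the tree is A–F (14); add F.
Step 7: cheapest edge leaving the tree is B–F (3); add B.
The 6th edge added is A–F.

A-F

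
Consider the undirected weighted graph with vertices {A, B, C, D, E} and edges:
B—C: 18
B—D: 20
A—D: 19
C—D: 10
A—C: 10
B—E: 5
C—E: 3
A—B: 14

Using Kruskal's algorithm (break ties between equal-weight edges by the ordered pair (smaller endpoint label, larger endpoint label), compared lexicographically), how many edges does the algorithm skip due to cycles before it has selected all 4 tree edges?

Sort edges by weight, then run Kruskal:
C—E (3): add — endpoints in different components.
B—E (5): add — endpoints in different components.
A—C (10): add — endpoints in different components.
C—D (10): add — endpoints in different components.
Edges rejected before the tree was complete: 0.

0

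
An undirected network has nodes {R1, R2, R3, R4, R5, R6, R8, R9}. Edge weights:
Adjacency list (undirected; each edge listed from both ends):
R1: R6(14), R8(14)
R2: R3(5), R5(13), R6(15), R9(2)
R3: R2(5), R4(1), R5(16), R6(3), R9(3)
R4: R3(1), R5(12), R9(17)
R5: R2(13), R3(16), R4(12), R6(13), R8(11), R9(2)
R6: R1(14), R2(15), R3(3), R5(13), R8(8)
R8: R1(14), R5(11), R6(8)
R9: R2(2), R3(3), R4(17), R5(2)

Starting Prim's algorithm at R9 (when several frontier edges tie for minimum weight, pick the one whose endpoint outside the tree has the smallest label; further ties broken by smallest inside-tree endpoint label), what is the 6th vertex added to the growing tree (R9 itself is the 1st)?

Prim's algorithm from R9:
Step 1: cheapest edge leaving the tree is R2—R9 (2); add R2.
Step 2: cheapest edge leaving the tree is R5—R9 (2); add R5.
Step 3: cheapest edge leaving the tree is R3—R9 (3); add R3.
Step 4: cheapest edge leaving the tree is R3—R4 (1); add R4.
Step 5: cheapest edge leaving the tree is R3—R6 (3); add R6.
Step 6: cheapest edge leaving the tree is R6—R8 (8); add R8.
Step 7: cheapest edge leaving the tree is R1—R6 (14); add R1.
Vertex order: R9, R2, R5, R3, R4, R6, R8, R1. The 6th vertex is R6.

R6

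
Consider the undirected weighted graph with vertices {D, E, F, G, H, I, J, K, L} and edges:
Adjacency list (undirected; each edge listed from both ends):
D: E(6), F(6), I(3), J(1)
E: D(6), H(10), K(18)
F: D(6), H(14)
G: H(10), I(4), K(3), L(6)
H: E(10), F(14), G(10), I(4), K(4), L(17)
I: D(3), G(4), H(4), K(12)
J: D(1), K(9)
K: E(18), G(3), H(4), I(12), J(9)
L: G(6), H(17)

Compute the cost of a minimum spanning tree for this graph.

Kruskal: consider edges lightest-first.
D J (1): add — endpoints in different components.
D I (3): add — endpoints in different components.
G K (3): add — endpoints in different components.
G I (4): add — endpoints in different components.
H I (4): add — endpoints in different components.
H K (4): skip — H and K already connected.
D E (6): add — endpoints in different components.
D F (6): add — endpoints in different components.
G L (6): add — endpoints in different components.
MST edges: D J, D I, G K, G I, H I, D E, D F, G L; total weight 1+3+3+4+4+6+6+6 = 33.

33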